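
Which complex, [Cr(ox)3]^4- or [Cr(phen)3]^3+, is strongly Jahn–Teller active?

[Cr(ox)3]^4-: Each oxalate is −2; balancing the −4 overall charge requires Cr(II). Group 6 minus oxidation state 2 gives a d⁴ configuration. Oxalate is a weak-field ligand for a first-row metal, so the complex is high-spin. The t₂g³e_g¹ (high-spin) configuration has an unevenly filled e_g set; the Jahn–Teller theorem predicts a tetragonal distortion (typically axial elongation) to lift the degeneracy.
[Cr(phen)3]^3+: Summing ligand charges against the +3 overall charge gives an oxidation state of +3 for chromium. Cr sits in group 6, so the d-electron count is 6 − 3 = 3. The d³ configuration leaves the e_g set evenly filled (or empty) — no strong Jahn–Teller driving force.

[Cr(ox)3]^4-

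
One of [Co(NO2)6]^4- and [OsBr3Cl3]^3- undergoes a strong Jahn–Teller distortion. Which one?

[Co(NO2)6]^4-: Each nitro (N-bound nitrite) is −1; balancing the −4 overall charge requires Co(II). Co sits in group 9, so the d-electron count is 9 − 2 = 7. Nitro (N-bound nitrite) is a strong-field ligand (high in the spectrochemical series) for a first-row metal, so the complex is low-spin. The t₂g⁶e_g¹ (low-spin) configuration has an unevenly filled e_g set; the Jahn–Teller theorem predicts a tetragonal distortion (typically axial elongation) to lift the degeneracy.
[OsBr3Cl3]^3-: Each bromide is −1; each chloride is −1; balancing the −3 overall charge requires Os(III). Os sits in group 8, so the d-electron count is 8 − 3 = 5. A 5d ion has a large Δₒ and is invariably low-spin. The d⁵ configuration leaves the e_g set evenly filled (or empty) — no strong Jahn–Teller driving force.

[Co(NO2)6]^4-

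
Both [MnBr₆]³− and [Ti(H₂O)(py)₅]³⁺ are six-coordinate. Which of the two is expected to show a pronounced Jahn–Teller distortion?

[MnBr₆]³−: Summing ligand charges against the −3 overall charge gives an oxidation state of +3 for manganese. Group 7 minus oxidation state 3 gives a d⁴ configuration. Bromide is a weak-field ligand for a first-row metal, so the complex is high-spin. The t₂g³e_g¹ (high-spin) configuration has an unevenly filled e_g set; the Jahn–Teller theorem predicts a tetragonal distortion (typically axial elongation) to lift the degeneracy.
[Ti(H₂O)(py)₅]³⁺: Summing ligand charges against the +3 overall charge gives an oxidation state of +3 for titanium. Titanium is a group-4 element; Ti(III) is therefore d¹. The d¹ configuration leaves the e_g set evenly filled (or empty) — no strong Jahn–Teller driving force.

[MnBr₆]³−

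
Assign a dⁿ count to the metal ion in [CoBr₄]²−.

d7

Ligand charges: each bromide is −1. With an overall charge of −2 the cobalt centre must be in the +2 oxidation state.
Group 9 minus oxidation state 2 gives a d⁷ configuration.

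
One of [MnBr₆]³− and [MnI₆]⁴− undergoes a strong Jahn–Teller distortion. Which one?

[MnBr₆]³−

[MnBr₆]³−: Ligand charges: each bromide is −1. With an overall charge of −3 the manganese centre must be in the +3 oxidation state. Manganese is a group-7 element; Mn(III) is therefore d⁴. Bromide is a weak-field ligand for a first-row metal, so the complex is high-spin. The t₂g³e_g¹ (high-spin) configuration has an unevenly filled e_g set; the Jahn–Teller theorem predicts a tetragonal distortion (typically axial elongation) to lift the degeneracy.
[MnI₆]⁴−: Each iodide is −1; balancing the −4 overall charge requires Mn(II). Manganese is a group-7 element; Mn(II) is therefore d⁵. Iodide is a weak-field ligand for a first-row metal, so the complex is high-spin. The d⁵ configuration leaves the e_g set evenly filled (or empty) — no strong Jahn–Teller driving force.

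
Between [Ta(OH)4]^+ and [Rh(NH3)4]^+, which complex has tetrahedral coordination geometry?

For [Ta(OH)4]^+: Each hydroxide is −1; balancing the +1 overall charge requires Ta(V). Group 5 minus oxidation state 5 gives a d⁰ configuration. A d⁰ ion has no crystal-field stabilisation preference between square planar and tetrahedral, so four ligands adopt the sterically favoured tetrahedral geometry. → tetrahedral.
For [Rh(NH3)4]^+: Summing ligand charges against the +1 overall charge gives an oxidation state of +1 for rhodium. Group 9 minus oxidation state 1 gives a d⁸ configuration. A 4d d⁸ ion has a large crystal-field splitting; square planar leaves the high-energy d_{x²−y²} orbital empty and maximises CFSE. → square planar.

[Ta(OH)4]^+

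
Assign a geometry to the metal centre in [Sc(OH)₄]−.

tetrahedral

Each hydroxide is −1; balancing the −1 overall charge requires Sc(III).
Group 3 minus oxidation state 3 gives a d⁰ configuration.
Coordination number: 4.
A d⁰ ion has no crystal-field stabilisation preference between square planar and tetrahedral, so four ligands adopt the sterically favoured tetrahedral geometry.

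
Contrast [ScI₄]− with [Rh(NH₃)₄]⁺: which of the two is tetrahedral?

[ScI₄]−

For [ScI₄]−: Each iodide is −1; balancing the −1 overall charge requires Sc(III). Group 3 minus oxidation state 3 gives a d⁰ configuration. A d⁰ ion has no crystal-field stabilisation preference between square planar and tetrahedral, so four ligands adopt the sterically favoured tetrahedral geometry. → tetrahedral.
For [Rh(NH₃)₄]⁺: Summing ligand charges against the +1 overall charge gives an oxidation state of +1 for rhodium. Group 9 minus oxidation state 1 gives a d⁸ configuration. A 4d d⁸ ion has a large crystal-field splitting; square planar leaves the high-energy d_{x²−y²} orbital empty and maximises CFSE. → square planar.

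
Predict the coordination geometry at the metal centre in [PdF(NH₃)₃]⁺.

square planar

Ligand charges: each fluoride is −1; ammonia is neutral. With an overall charge of +1 the palladium centre must be in the +2 oxidation state.
Group 10 minus oxidation state 2 gives a d⁸ configuration.
With 4 monodentate ligands the coordination number is 4.
A 4d d⁸ ion has a large crystal-field splitting; square planar leaves the high-energy d_{x²−y²} orbital empty and maximises CFSE.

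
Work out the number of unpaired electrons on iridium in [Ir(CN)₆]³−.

0 unpaired electrons

Each cyanide is −1; balancing the −3 overall charge requires Ir(III).
Iridium is a group-9 element; Ir(III) is therefore d⁶.
The spin state decides the count: a 5d ion has a large Δₒ and is invariably low-spin.
An octahedral low-spin d⁶ ion is t₂g⁶e_g⁰, giving 0 unpaired electrons.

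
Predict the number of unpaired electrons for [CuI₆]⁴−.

1 unpaired electron

Ligand charges: each iodide is −1. With an overall charge of −4 the copper centre must be in the +2 oxidation state.
Group 11 minus oxidation state 2 gives a d⁹ configuration.
In an octahedral field the d⁹ configuration is t₂g⁶e_g³ (only one arrangement possible), giving 1 unpaired electron.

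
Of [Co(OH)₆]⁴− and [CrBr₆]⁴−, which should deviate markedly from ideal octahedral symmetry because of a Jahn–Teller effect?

[Co(OH)₆]⁴−: Summing ligand charges against the −4 overall charge gives an oxidation state of +2 for cobalt. Co sits in group 9, so the d-electron count is 9 − 2 = 7. Hydroxide is a weak-field ligand for a first-row metal, so the complex is high-spin. The d⁷ configuration leaves the e_g set evenly filled (or empty) — no strong Jahn–Teller driving force.
[CrBr₆]⁴−: Summing ligand charges against the −4 overall charge gives an oxidation state of +2 for chromium. Chromium is a group-6 element; Cr(II) is therefore d⁴. Bromide is a weak-field ligand for a first-row metal, so the complex is high-spin. The t₂g³e_g¹ (high-spin) configuration has an unevenly filled e_g set; the Jahn–Teller theorem predicts a tetragonal distortion (typically axial elongation) to lift the degeneracy.

[CrBr₆]⁴−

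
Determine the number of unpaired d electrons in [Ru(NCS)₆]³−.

1

Each isothiocyanate is −1; balancing the −3 overall charge requires Ru(III).
Ruthenium is a group-8 element; Ru(III) is therefore d⁵.
The spin state decides the count: a 4d ion has a large Δₒ and is invariably low-spin.
An octahedral low-spin d⁵ ion is t₂g⁵e_g⁰, giving 1 unpaired electron.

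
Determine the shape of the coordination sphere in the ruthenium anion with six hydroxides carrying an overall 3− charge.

octahedral

Summing ligand charges against the −3 overall charge gives an oxidation state of +3 for ruthenium.
Ruthenium is a group-8 element; Ru(III) is therefore d⁵.
With 6 monodentate ligands the coordination number is 6.
Six donors around a single metal centre give an octahedral coordination sphere.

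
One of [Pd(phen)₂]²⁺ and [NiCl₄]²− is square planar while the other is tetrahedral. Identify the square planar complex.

[Pd(phen)₂]²⁺

For [Pd(phen)₂]²⁺: Ligand charges: 1,10-phenanthroline is neutral. With an overall charge of +2 the palladium centre must be in the +2 oxidation state. Palladium is a group-10 element; Pd(II) is therefore d⁸. A 4d d⁸ ion has a large crystal-field splitting; square planar leaves the high-energy d_{x²−y²} orbital empty and maximises CFSE. → square planar.
For [NiCl₄]²−: Each chloride is −1; balancing the −2 overall charge requires Ni(II). Ni sits in group 10, so the d-electron count is 10 − 2 = 8. Chloride is a weak-field ligand. With weak-field ligands the CFSE gain from square planar is small, so a 3d d⁸ ion takes the sterically preferred tetrahedral geometry. → tetrahedral.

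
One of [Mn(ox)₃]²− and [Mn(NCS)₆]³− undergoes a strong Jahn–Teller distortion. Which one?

[Mn(ox)₃]²−: Each oxalate is −2; balancing the −2 overall charge requires Mn(IV). Group 7 minus oxidation state 4 gives a d³ configuration. The d³ configuration leaves the e_g set evenly filled (or empty) — no strong Jahn–Teller driving force.
[Mn(NCS)₆]³−: Summing ligand charges against the −3 overall charge gives an oxidation state of +3 for manganese. Manganese is a group-7 element; Mn(III) is therefore d⁴. Isothiocyanate is a weak-field ligand for a first-row metal, so the complex is high-spin. The t₂g³e_g¹ (high-spin) configuration has an unevenly filled e_g set; the Jahn–Teller theorem predicts a tetragonal distortion (typically axial elongation) to lift the degeneracy.

[Mn(NCS)₆]³−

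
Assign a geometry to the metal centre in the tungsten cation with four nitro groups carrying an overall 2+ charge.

Ligand charges: each nitro (N-bound nitrite) is −1. With an overall charge of +2 the tungsten centre must be in the +6 oxidation state.
Tungsten is a group-6 element; W(VI) is therefore d⁰.
Coordination number: 4.
A d⁰ ion has no crystal-field stabilisation preference between square planar and tetrahedral, so four ligands adopt the sterically favoured tetrahedral geometry.

tetrahedral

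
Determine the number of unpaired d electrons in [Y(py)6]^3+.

Pyridine is neutral; balancing the +3 overall charge requires Y(III).
Yttrium is a group-3 element; Y(III) is therefore d⁰.
In an octahedral field the d⁰ configuration is t₂g⁰e_g⁰, giving 0 unpaired electrons.

0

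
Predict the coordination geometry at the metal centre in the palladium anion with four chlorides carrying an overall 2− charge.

square planar

Each chloride is −1; balancing the −2 overall charge requires Pd(II).
Group 10 minus oxidation state 2 gives a d⁸ configuration.
Coordination number: 4.
A 4d d⁸ ion has a large crystal-field splitting; square planar leaves the high-energy d_{x²−y²} orbital empty and maximises CFSE.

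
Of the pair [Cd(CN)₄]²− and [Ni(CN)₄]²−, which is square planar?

[Ni(CN)₄]²−

For [Cd(CN)₄]²−: Summing ligand charges against the −2 overall charge gives an oxidation state of +2 for cadmium. Cadmium is a group-12 element; Cd(II) is therefore d¹⁰. A d¹⁰ ion has no crystal-field stabilisation preference between square planar and tetrahedral, so four ligands adopt the sterically favoured tetrahedral geometry. → tetrahedral.
For [Ni(CN)₄]²−: Each cyanide is −1; balancing the −2 overall charge requires Ni(II). Ni sits in group 10, so the d-electron count is 10 − 2 = 8. Cyanide is a strong-field ligand (high in the spectrochemical series). A 3d d⁸ ion with strong-field ligands gains enough CFSE to favour square planar over tetrahedral. → square planar.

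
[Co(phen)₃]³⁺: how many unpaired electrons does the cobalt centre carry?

Ligand charges: 1,10-phenanthroline is neutral. With an overall charge of +3 the cobalt centre must be in the +3 oxidation state.
Group 9 minus oxidation state 3 gives a d⁶ configuration.
Counting donor atoms: 3×1,10-phenanthroline (bidentate) → 6 donors. Coordination number = 6.
The spin state decides the count: Co(III) has an exceptionally large octahedral splitting and is low-spin with essentially every ligand except fluoride.
An octahedral low-spin d⁶ ion is t₂g⁶e_g⁰, giving 0 unpaired electrons.

0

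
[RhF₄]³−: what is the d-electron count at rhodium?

Ligand charges: each fluoride is −1. With an overall charge of −3 the rhodium centre must be in the +1 oxidation state.
Group 9 minus oxidation state 1 gives a d⁸ configuration.

d⁸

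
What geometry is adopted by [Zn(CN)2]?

linear

Each cyanide is −1; balancing the 0 overall charge requires Zn(II).
Zinc is a group-12 element; Zn(II) is therefore d¹⁰.
With 2 monodentate ligands the coordination number is 2.
A d¹⁰ ion with only two ligands adopts a linear arrangement (sp hybridisation; no CFSE preference).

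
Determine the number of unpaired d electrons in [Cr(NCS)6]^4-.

4 unpaired electrons

Summing ligand charges against the −4 overall charge gives an oxidation state of +2 for chromium.
Group 6 minus oxidation state 2 gives a d⁴ configuration.
The spin state decides the count: Isothiocyanate is a weak-field ligand for a first-row metal, so the complex is high-spin.
An octahedral high-spin d⁴ ion is t₂g³e_g¹, giving 4 unpaired electrons.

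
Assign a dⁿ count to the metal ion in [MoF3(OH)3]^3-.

Ligand charges: each fluoride is −1; each hydroxide is −1. With an overall charge of −3 the molybdenum centre must be in the +3 oxidation state.
Molybdenum is a group-6 element; Mo(III) is therefore d³.

d³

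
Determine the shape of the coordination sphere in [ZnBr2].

Each bromide is −1; balancing the 0 overall charge requires Zn(II).
Zinc is a group-12 element; Zn(II) is therefore d¹⁰.
Coordination number: 2.
A d¹⁰ ion with only two ligands adopts a linear arrangement (sp hybridisation; no CFSE preference).

linear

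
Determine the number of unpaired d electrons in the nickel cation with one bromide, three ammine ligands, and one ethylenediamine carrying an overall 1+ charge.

Summing ligand charges against the +1 overall charge gives an oxidation state of +2 for nickel.
Ni sits in group 10, so the d-electron count is 10 − 2 = 8.
Counting donor atoms: 1×bromide (monodentate) → 1 donor; 3×ammonia (monodentate) → 3 donors; 1×ethylenediamine (bidentate) → 2 donors. Coordination number = 6.
In an octahedral field the d⁸ configuration is t₂g⁶e_g² (only one arrangement possible), giving 2 unpaired electrons.

2 unpaired electrons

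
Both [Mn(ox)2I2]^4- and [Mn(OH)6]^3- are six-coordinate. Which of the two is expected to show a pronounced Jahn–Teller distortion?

[Mn(ox)2I2]^4-: Ligand charges: each oxalate is −2; each iodide is −1. With an overall charge of −4 the manganese centre must be in the +2 oxidation state. Group 7 minus oxidation state 2 gives a d⁵ configuration. Iodide and oxalate are weak-field ligands for a first-row metal, so the complex is high-spin. The d⁵ configuration leaves the e_g set evenly filled (or empty) — no strong Jahn–Teller driving force.
[Mn(OH)6]^3-: Summing ligand charges against the −3 overall charge gives an oxidation state of +3 for manganese. Manganese is a group-7 element; Mn(III) is therefore d⁴. Hydroxide is a weak-field ligand for a first-row metal, so the complex is high-spin. The t₂g³e_g¹ (high-spin) configuration has an unevenly filled e_g set; the Jahn–Teller theorem predicts a tetragonal distortion (typically axial elongation) to lift the degeneracy.

[Mn(OH)6]^3-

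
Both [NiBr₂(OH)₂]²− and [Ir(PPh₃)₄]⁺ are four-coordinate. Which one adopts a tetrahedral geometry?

[NiBr₂(OH)₂]²−

For [NiBr₂(OH)₂]²−: Ligand charges: each bromide is −1; each hydroxide is −1. With an overall charge of −2 the nickel centre must be in the +2 oxidation state. Ni sits in group 10, so the d-electron count is 10 − 2 = 8. Bromide and hydroxide are weak-field ligands. With weak-field ligands the CFSE gain from square planar is small, so a 3d d⁸ ion takes the sterically preferred tetrahedral geometry. → tetrahedral.
For [Ir(PPh₃)₄]⁺: Ligand charges: triphenylphosphine is neutral. With an overall charge of +1 the iridium centre must be in the +1 oxidation state. Group 9 minus oxidation state 1 gives a d⁸ configuration. A 5d d⁸ ion has a large crystal-field splitting; square planar leaves the high-energy d_{x²−y²} orbital empty and maximises CFSE. → square planar.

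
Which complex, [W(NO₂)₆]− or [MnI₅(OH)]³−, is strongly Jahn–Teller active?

[W(NO₂)₆]−: Summing ligand charges against the −1 overall charge gives an oxidation state of +5 for tungsten. W sits in group 6, so the d-electron count is 6 − 5 = 1. The d¹ configuration leaves the e_g set evenly filled (or empty) — no strong Jahn–Teller driving force.
[MnI₅(OH)]³−: Summing ligand charges against the −3 overall charge gives an oxidation state of +3 for manganese. Manganese is a group-7 element; Mn(III) is therefore d⁴. Hydroxide and iodide are weak-field ligands for a first-row metal, so the complex is high-spin. The t₂g³e_g¹ (high-spin) configuration has an unevenly filled e_g set; the Jahn–Teller theorem predicts a tetragonal distortion (typically axial elongation) to lift the degeneracy.

[MnI₅(OH)]³−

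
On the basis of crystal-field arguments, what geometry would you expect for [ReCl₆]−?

Summing ligand charges against the −1 overall charge gives an oxidation state of +5 for rhenium.
Group 7 minus oxidation state 5 gives a d² configuration.
Coordination number: 6.
Six donors around a single metal centre give an octahedral coordination sphere.

octahedral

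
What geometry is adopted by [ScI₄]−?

tetrahedral

Ligand charges: each iodide is −1. With an overall charge of −1 the scandium centre must be in the +3 oxidation state.
Group 3 minus oxidation state 3 gives a d⁰ configuration.
With 4 monodentate ligands the coordination number is 4.
A d⁰ ion has no crystal-field stabilisation preference between square planar and tetrahedral, so four ligands adopt the sterically favoured tetrahedral geometry.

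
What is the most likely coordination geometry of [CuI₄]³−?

tetrahedral

Ligand charges: each iodide is −1. With an overall charge of −3 the copper centre must be in the +1 oxidation state.
Copper is a group-11 element; Cu(I) is therefore d¹⁰.
Coordination number: 4.
A d¹⁰ ion has no crystal-field stabilisation preference between square planar and tetrahedral, so four ligands adopt the sterically favoured tetrahedral geometry.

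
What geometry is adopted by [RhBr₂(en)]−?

Summing ligand charges against the −1 overall charge gives an oxidation state of +1 for rhodium.
Rh sits in group 9, so the d-electron count is 9 − 1 = 8.
Counting donor atoms: 2×bromide (monodentate) → 2 donors; 1×ethylenediamine (bidentate) → 2 donors. Coordination number = 4.
A 4d d⁸ ion has a large crystal-field splitting; square planar leaves the high-energy d_{x²−y²} orbital empty and maximises CFSE.

square planar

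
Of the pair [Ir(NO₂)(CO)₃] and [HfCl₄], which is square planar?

For [Ir(NO₂)(CO)₃]: Ligand charges: each nitro (N-bound nitrite) is −1; carbonyl is neutral. With an overall charge of 0 the iridium centre must be in the +1 oxidation state. Group 9 minus oxidation state 1 gives a d⁸ configuration. A 5d d⁸ ion has a large crystal-field splitting; square planar leaves the high-energy d_{x²−y²} orbital empty and maximises CFSE. → square planar.
For [HfCl₄]: Each chloride is −1; balancing the 0 overall charge requires Hf(IV). Group 4 minus oxidation state 4 gives a d⁰ configuration. A d⁰ ion has no crystal-field stabilisation preference between square planar and tetrahedral, so four ligands adopt the sterically favoured tetrahedral geometry. → tetrahedral.

[Ir(NO₂)(CO)₃]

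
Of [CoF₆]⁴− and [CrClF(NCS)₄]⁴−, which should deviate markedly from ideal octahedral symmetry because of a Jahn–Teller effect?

[CrClF(NCS)₄]⁴−

[CoF₆]⁴−: Each fluoride is −1; balancing the −4 overall charge requires Co(II). Group 9 minus oxidation state 2 gives a d⁷ configuration. Fluoride is a weak-field ligand for a first-row metal, so the complex is high-spin. The d⁷ configuration leaves the e_g set evenly filled (or empty) — no strong Jahn–Teller driving force.
[CrClF(NCS)₄]⁴−: Summing ligand charges against the −4 overall charge gives an oxidation state of +2 for chromium. Cr sits in group 6, so the d-electron count is 6 − 2 = 4. Chloride, fluoride, and isothiocyanate are weak-field ligands for a first-row metal, so the complex is high-spin. The t₂g³e_g¹ (high-spin) configuration has an unevenly filled e_g set; the Jahn–Teller theorem predicts a tetragonal distortion (typically axial elongation) to lift the degeneracy.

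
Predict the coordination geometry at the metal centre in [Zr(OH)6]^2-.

Summing ligand charges against the −2 overall charge gives an oxidation state of +4 for zirconium.
Group 4 minus oxidation state 4 gives a d⁰ configuration.
Coordination number: 6.
Six donors around a single metal centre give an octahedral coordination sphere.

octahedral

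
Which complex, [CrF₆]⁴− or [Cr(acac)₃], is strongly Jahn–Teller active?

[CrF₆]⁴−: Ligand charges: each fluoride is −1. With an overall charge of −4 the chromium centre must be in the +2 oxidation state. Group 6 minus oxidation state 2 gives a d⁴ configuration. Fluoride is a weak-field ligand for a first-row metal, so the complex is high-spin. The t₂g³e_g¹ (high-spin) configuration has an unevenly filled e_g set; the Jahn–Teller theorem predicts a tetragonal distortion (typically axial elongation) to lift the degeneracy.
[Cr(acac)₃]: Each acetylacetonate is −1; balancing the 0 overall charge requires Cr(III). Chromium is a group-6 element; Cr(III) is therefore d³. The d³ configuration leaves the e_g set evenly filled (or empty) — no strong Jahn–Teller driving force.

[CrF₆]⁴−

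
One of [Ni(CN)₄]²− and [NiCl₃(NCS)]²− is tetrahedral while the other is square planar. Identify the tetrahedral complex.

[NiCl₃(NCS)]²−

For [Ni(CN)₄]²−: Summing ligand charges against the −2 overall charge gives an oxidation state of +2 for nickel. Ni sits in group 10, so the d-electron count is 10 − 2 = 8. Cyanide is a strong-field ligand (high in the spectrochemical series). A 3d d⁸ ion with strong-field ligands gains enough CFSE to favour square planar over tetrahedral. → square planar.
For [NiCl₃(NCS)]²−: Summing ligand charges against the −2 overall charge gives an oxidation state of +2 for nickel. Group 10 minus oxidation state 2 gives a d⁸ configuration. Chloride and isothiocyanate are weak-field ligands. With weak-field ligands the CFSE gain from square planar is small, so a 3d d⁸ ion takes the sterically preferred tetrahedral geometry. → tetrahedral.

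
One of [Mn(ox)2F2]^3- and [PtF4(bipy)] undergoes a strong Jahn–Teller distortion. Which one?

[Mn(ox)2F2]^3-

[Mn(ox)2F2]^3-: Summing ligand charges against the −3 overall charge gives an oxidation state of +3 for manganese. Group 7 minus oxidation state 3 gives a d⁴ configuration. Fluoride and oxalate are weak-field ligands for a first-row metal, so the complex is high-spin. The t₂g³e_g¹ (high-spin) configuration has an unevenly filled e_g set; the Jahn–Teller theorem predicts a tetragonal distortion (typically axial elongation) to lift the degeneracy.
[PtF4(bipy)]: Ligand charges: each fluoride is −1; 2,2′-bipyridine is neutral. With an overall charge of 0 the platinum centre must be in the +4 oxidation state. Group 10 minus oxidation state 4 gives a d⁶ configuration. A 5d ion has a large Δₒ and is invariably low-spin. The d⁶ configuration leaves the e_g set evenly filled (or empty) — no strong Jahn–Teller driving force.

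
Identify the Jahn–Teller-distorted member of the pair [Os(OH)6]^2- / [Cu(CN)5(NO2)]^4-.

[Os(OH)6]^2-: Ligand charges: each hydroxide is −1. With an overall charge of −2 the osmium centre must be in the +4 oxidation state. Group 8 minus oxidation state 4 gives a d⁴ configuration. A 5d ion has a large Δₒ and is invariably low-spin. The d⁴ configuration leaves the e_g set evenly filled (or empty) — no strong Jahn–Teller driving force.
[Cu(CN)5(NO2)]^4-: Summing ligand charges against the −4 overall charge gives an oxidation state of +2 for copper. Cu sits in group 11, so the d-electron count is 11 − 2 = 9. The t₂g⁶e_g³ configuration has an unevenly filled e_g set; the Jahn–Teller theorem predicts a tetragonal distortion (typically axial elongation) to lift the degeneracy.

[Cu(CN)5(NO2)]^4-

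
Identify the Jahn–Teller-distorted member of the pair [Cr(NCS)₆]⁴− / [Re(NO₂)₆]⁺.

[Cr(NCS)₆]⁴−: Ligand charges: each isothiocyanate is −1. With an overall charge of −4 the chromium centre must be in the +2 oxidation state. Cr sits in group 6, so the d-electron count is 6 − 2 = 4. Isothiocyanate is a weak-field ligand for a first-row metal, so the complex is high-spin. The t₂g³e_g¹ (high-spin) configuration has an unevenly filled e_g set; the Jahn–Teller theorem predicts a tetragonal distortion (typically axial elongation) to lift the degeneracy.
[Re(NO₂)₆]⁺: Summing ligand charges against the +1 overall charge gives an oxidation state of +7 for rhenium. Rhenium is a group-7 element; Re(VII) is therefore d⁰. The d⁰ configuration leaves the e_g set evenly filled (or empty) — no strong Jahn–Teller driving force.

[Cr(NCS)₆]⁴−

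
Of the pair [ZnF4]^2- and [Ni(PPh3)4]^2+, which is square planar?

For [ZnF4]^2-: Summing ligand charges against the −2 overall charge gives an oxidation state of +2 for zinc. Group 12 minus oxidation state 2 gives a d¹⁰ configuration. A d¹⁰ ion has no crystal-field stabilisation preference between square planar and tetrahedral, so four ligands adopt the sterically favoured tetrahedral geometry. → tetrahedral.
For [Ni(PPh3)4]^2+: Triphenylphosphine is neutral; balancing the +2 overall charge requires Ni(II). Ni sits in group 10, so the d-electron count is 10 − 2 = 8. Triphenylphosphine is a strong-field ligand (high in the spectrochemical series). A 3d d⁸ ion with strong-field ligands gains enough CFSE to favour square planar over tetrahedral. → square planar.

[Ni(PPh3)4]^2+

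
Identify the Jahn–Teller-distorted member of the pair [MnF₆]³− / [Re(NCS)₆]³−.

[MnF₆]³−

[MnF₆]³−: Each fluoride is −1; balancing the −3 overall charge requires Mn(III). Mn sits in group 7, so the d-electron count is 7 − 3 = 4. Fluoride is a weak-field ligand for a first-row metal, so the complex is high-spin. The t₂g³e_g¹ (high-spin) configuration has an unevenly filled e_g set; the Jahn–Teller theorem predicts a tetragonal distortion (typically axial elongation) to lift the degeneracy.
[Re(NCS)₆]³−: Ligand charges: each isothiocyanate is −1. With an overall charge of −3 the rhenium centre must be in the +3 oxidation state. Re sits in group 7, so the d-electron count is 7 − 3 = 4. A 5d ion has a large Δₒ and is invariably low-spin. The d⁴ configuration leaves the e_g set evenly filled (or empty) — no strong Jahn–Teller driving force.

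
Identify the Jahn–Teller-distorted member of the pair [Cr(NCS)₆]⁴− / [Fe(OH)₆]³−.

[Cr(NCS)₆]⁴−

[Cr(NCS)₆]⁴−: Each isothiocyanate is −1; balancing the −4 overall charge requires Cr(II). Chromium is a group-6 element; Cr(II) is therefore d⁴. Isothiocyanate is a weak-field ligand for a first-row metal, so the complex is high-spin. The t₂g³e_g¹ (high-spin) configuration has an unevenly filled e_g set; the Jahn–Teller theorem predicts a tetragonal distortion (typically axial elongation) to lift the degeneracy.
[Fe(OH)₆]³−: Summing ligand charges against the −3 overall charge gives an oxidation state of +3 for iron. Group 8 minus oxidation state 3 gives a d⁵ configuration. Hydroxide is a weak-field ligand for a first-row metal, so the complex is high-spin. The d⁵ configuration leaves the e_g set evenly filled (or empty) — no strong Jahn–Teller driving force.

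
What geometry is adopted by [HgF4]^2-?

Each fluoride is −1; balancing the −2 overall charge requires Hg(II).
Group 12 minus oxidation state 2 gives a d¹⁰ configuration.
With 4 monodentate ligands the coordination number is 4.
A d¹⁰ ion has no crystal-field stabilisation preference between square planar and tetrahedral, so four ligands adopt the sterically favoured tetrahedral geometry.

tetrahedral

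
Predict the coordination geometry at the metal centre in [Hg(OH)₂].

linear

Ligand charges: each hydroxide is −1. With an overall charge of 0 the mercury centre must be in the +2 oxidation state.
Group 12 minus oxidation state 2 gives a d¹⁰ configuration.
With 2 monodentate ligands the coordination number is 2.
A d¹⁰ ion with only two ligands adopts a linear arrangement (sp hybridisation; no CFSE preference).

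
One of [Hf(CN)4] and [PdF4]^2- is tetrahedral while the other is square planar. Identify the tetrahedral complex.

[Hf(CN)4]

For [Hf(CN)4]: Ligand charges: each cyanide is −1. With an overall charge of 0 the hafnium centre must be in the +4 oxidation state. Hf sits in group 4, so the d-electron count is 4 − 4 = 0. A d⁰ ion has no crystal-field stabilisation preference between square planar and tetrahedral, so four ligands adopt the sterically favoured tetrahedral geometry. → tetrahedral.
For [PdF4]^2-: Summing ligand charges against the −2 overall charge gives an oxidation state of +2 for palladium. Palladium is a group-10 element; Pd(II) is therefore d⁸. A 4d d⁸ ion has a large crystal-field splitting; square planar leaves the high-energy d_{x²−y²} orbital empty and maximises CFSE. → square planar.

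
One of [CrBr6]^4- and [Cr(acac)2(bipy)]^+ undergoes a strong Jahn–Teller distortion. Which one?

[CrBr6]^4-: Ligand charges: each bromide is −1. With an overall charge of −4 the chromium centre must be in the +2 oxidation state. Chromium is a group-6 element; Cr(II) is therefore d⁴. Bromide is a weak-field ligand for a first-row metal, so the complex is high-spin. The t₂g³e_g¹ (high-spin) configuration has an unevenly filled e_g set; the Jahn–Teller theorem predicts a tetragonal distortion (typically axial elongation) to lift the degeneracy.
[Cr(acac)2(bipy)]^+: Summing ligand charges against the +1 overall charge gives an oxidation state of +3 for chromium. Chromium is a group-6 element; Cr(III) is therefore d³. The d³ configuration leaves the e_g set evenly filled (or empty) — no strong Jahn–Teller driving force.

[CrBr6]^4-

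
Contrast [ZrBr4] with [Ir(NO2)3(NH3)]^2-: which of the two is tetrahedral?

[ZrBr4]

For [ZrBr4]: Summing ligand charges against the 0 overall charge gives an oxidation state of +4 for zirconium. Zirconium is a group-4 element; Zr(IV) is therefore d⁰. A d⁰ ion has no crystal-field stabilisation preference between square planar and tetrahedral, so four ligands adopt the sterically favoured tetrahedral geometry. → tetrahedral.
For [Ir(NO2)3(NH3)]^2-: Summing ligand charges against the −2 overall charge gives an oxidation state of +1 for iridium. Group 9 minus oxidation state 1 gives a d⁸ configuration. A 5d d⁸ ion has a large crystal-field splitting; square planar leaves the high-energy d_{x²−y²} orbital empty and maximises CFSE. → square planar.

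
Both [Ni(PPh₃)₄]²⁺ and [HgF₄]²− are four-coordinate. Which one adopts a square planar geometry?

[Ni(PPh₃)₄]²⁺

For [Ni(PPh₃)₄]²⁺: Summing ligand charges against the +2 overall charge gives an oxidation state of +2 for nickel. Group 10 minus oxidation state 2 gives a d⁸ configuration. Triphenylphosphine is a strong-field ligand (high in the spectrochemical series). A 3d d⁸ ion with strong-field ligands gains enough CFSE to favour square planar over tetrahedral. → square planar.
For [HgF₄]²−: Each fluoride is −1; balancing the −2 overall charge requires Hg(II). Group 12 minus oxidation state 2 gives a d¹⁰ configuration. A d¹⁰ ion has no crystal-field stabilisation preference between square planar and tetrahedral, so four ligands adopt the sterically favoured tetrahedral geometry. → tetrahedral.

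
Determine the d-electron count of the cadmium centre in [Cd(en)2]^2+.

d¹⁰

Summing ligand charges against the +2 overall charge gives an oxidation state of +2 for cadmium.
Cd sits in group 12, so the d-electron count is 12 − 2 = 10.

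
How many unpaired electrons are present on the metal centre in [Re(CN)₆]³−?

2

Summing ligand charges against the −3 overall charge gives an oxidation state of +3 for rhenium.
Group 7 minus oxidation state 3 gives a d⁴ configuration.
The spin state decides the count: a 5d ion has a large Δₒ and is invariably low-spin.
An octahedral low-spin d⁴ ion is t₂g⁴e_g⁰, giving 2 unpaired electrons.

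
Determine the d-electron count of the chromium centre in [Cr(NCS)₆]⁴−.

Each isothiocyanate is −1; balancing the −4 overall charge requires Cr(II).
Chromium is a group-6 element; Cr(II) is therefore d⁴.

d⁴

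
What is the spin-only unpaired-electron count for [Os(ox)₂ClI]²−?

2

Ligand charges: each oxalate is −2; each chloride is −1; each iodide is −1. With an overall charge of −2 the osmium centre must be in the +4 oxidation state.
Group 8 minus oxidation state 4 gives a d⁴ configuration.
Counting donor atoms: 2×oxalate (bidentate) → 4 donors; 1×chloride (monodentate) → 1 donor; 1×iodide (monodentate) → 1 donor. Coordination number = 6.
The spin state decides the count: a 5d ion has a large Δₒ and is invariably low-spin.
An octahedral low-spin d⁴ ion is t₂g⁴e_g⁰, giving 2 unpaired electrons.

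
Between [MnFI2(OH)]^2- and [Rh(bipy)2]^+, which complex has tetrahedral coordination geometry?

[MnFI2(OH)]^2-

For [MnFI2(OH)]^2-: Summing ligand charges against the −2 overall charge gives an oxidation state of +2 for manganese. Group 7 minus oxidation state 2 gives a d⁵ configuration. A high-spin d⁵ ion has zero CFSE in either geometry, so four ligands adopt the sterically favoured tetrahedral geometry. → tetrahedral.
For [Rh(bipy)2]^+: Ligand charges: 2,2′-bipyridine is neutral. With an overall charge of +1 the rhodium centre must be in the +1 oxidation state. Group 9 minus oxidation state 1 gives a d⁸ configuration. A 4d d⁸ ion has a large crystal-field splitting; square planar leaves the high-energy d_{x²−y²} orbital empty and maximises CFSE. → square planar.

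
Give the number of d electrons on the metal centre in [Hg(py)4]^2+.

Pyridine is neutral; balancing the +2 overall charge requires Hg(II).
Mercury is a group-12 element; Hg(II) is therefore d¹⁰.

d¹⁰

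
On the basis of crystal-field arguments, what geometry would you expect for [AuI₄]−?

Ligand charges: each iodide is −1. With an overall charge of −1 the gold centre must be in the +3 oxidation state.
Au sits in group 11, so the d-electron count is 11 − 3 = 8.
With 4 monodentate ligands the coordination number is 4.
A 5d d⁸ ion has a large crystal-field splitting; square planar leaves the high-energy d_{x²−y²} orbital empty and maximises CFSE.

square planar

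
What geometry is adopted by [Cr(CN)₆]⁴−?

Summing ligand charges against the −4 overall charge gives an oxidation state of +2 for chromium.
Chromium is a group-6 element; Cr(II) is therefore d⁴.
With 6 monodentate ligands the coordination number is 6.
Six donors around a single metal centre give an octahedral coordination sphere.

octahedral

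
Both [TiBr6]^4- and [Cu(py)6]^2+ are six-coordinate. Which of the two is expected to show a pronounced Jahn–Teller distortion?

[Cu(py)6]^2+

[TiBr6]^4-: Each bromide is −1; balancing the −4 overall charge requires Ti(II). Ti sits in group 4, so the d-electron count is 4 − 2 = 2. The d² configuration leaves the e_g set evenly filled (or empty) — no strong Jahn–Teller driving force.
[Cu(py)6]^2+: Ligand charges: pyridine is neutral. With an overall charge of +2 the copper centre must be in the +2 oxidation state. Copper is a group-11 element; Cu(II) is therefore d⁹. The t₂g⁶e_g³ configuration has an unevenly filled e_g set; the Jahn–Teller theorem predicts a tetragonal distortion (typically axial elongation) to lift the degeneracy.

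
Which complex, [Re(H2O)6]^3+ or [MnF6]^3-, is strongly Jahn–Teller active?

[MnF6]^3-

[Re(H2O)6]^3+: Water is neutral; balancing the +3 overall charge requires Re(III). Group 7 minus oxidation state 3 gives a d⁴ configuration. A 5d ion has a large Δₒ and is invariably low-spin. The d⁴ configuration leaves the e_g set evenly filled (or empty) — no strong Jahn–Teller driving force.
[MnF6]^3-: Each fluoride is −1; balancing the −3 overall charge requires Mn(III). Manganese is a group-7 element; Mn(III) is therefore d⁴. Fluoride is a weak-field ligand for a first-row metal, so the complex is high-spin. The t₂g³e_g¹ (high-spin) configuration has an unevenly filled e_g set; the Jahn–Teller theorem predicts a tetragonal distortion (typically axial elongation) to lift the degeneracy.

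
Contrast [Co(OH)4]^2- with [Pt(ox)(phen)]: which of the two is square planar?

[Pt(ox)(phen)]

For [Co(OH)4]^2-: Ligand charges: each hydroxide is −1. With an overall charge of −2 the cobalt centre must be in the +2 oxidation state. Group 9 minus oxidation state 2 gives a d⁷ configuration. For a high-spin 3d d⁷ ion with weak-field ligands the small Δₜ gives little square-planar CFSE advantage, so four ligands adopt the sterically favoured tetrahedral geometry. → tetrahedral.
For [Pt(ox)(phen)]: Ligand charges: each oxalate is −2; 1,10-phenanthroline is neutral. With an overall charge of 0 the platinum centre must be in the +2 oxidation state. Platinum is a group-10 element; Pt(II) is therefore d⁸. A 5d d⁸ ion has a large crystal-field splitting; square planar leaves the high-energy d_{x²−y²} orbital empty and maximises CFSE. → square planar.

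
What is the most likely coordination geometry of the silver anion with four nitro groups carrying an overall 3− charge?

tetrahedral

Each nitro (N-bound nitrite) is −1; balancing the −3 overall charge requires Ag(I).
Ag sits in group 11, so the d-electron count is 11 − 1 = 10.
With 4 monodentate ligands the coordination number is 4.
A d¹⁰ ion has no crystal-field stabilisation preference between square planar and tetrahedral, so four ligands adopt the sterically favoured tetrahedral geometry.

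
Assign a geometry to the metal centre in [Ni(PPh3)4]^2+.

Summing ligand charges against the +2 overall charge gives an oxidation state of +2 for nickel.
Group 10 minus oxidation state 2 gives a d⁸ configuration.
Coordination number: 4.
Triphenylphosphine is a strong-field ligand (high in the spectrochemical series).
A 3d d⁸ ion with strong-field ligands gains enough CFSE to favour square planar over tetrahedral.

square planar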